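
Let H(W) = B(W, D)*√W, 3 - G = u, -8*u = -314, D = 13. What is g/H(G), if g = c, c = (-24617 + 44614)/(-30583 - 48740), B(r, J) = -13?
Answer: -39994*I*√145/149523855 ≈ -0.0032208*I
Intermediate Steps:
u = 157/4 (u = -⅛*(-314) = 157/4 ≈ 39.250)
G = -145/4 (G = 3 - 1*157/4 = 3 - 157/4 = -145/4 ≈ -36.250)
c = -19997/79323 (c = 19997/(-79323) = 19997*(-1/79323) = -19997/79323 ≈ -0.25210)
H(W) = -13*√W
g = -19997/79323 ≈ -0.25210
g/H(G) = -19997*2*I*√145/1885/79323 = -39994*I*√145/149523855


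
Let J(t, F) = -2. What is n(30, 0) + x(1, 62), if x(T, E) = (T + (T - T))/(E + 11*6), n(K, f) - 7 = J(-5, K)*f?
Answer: 897/128 ≈ 7.0078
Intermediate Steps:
n(K, f) = 7 - 2*f
x(T, E) = T/(66 + E) (x(T, E) = (T + 0)/(E + 66) = T/(66 + E))
n(30, 0) + x(1, 62) = (7 - 2*0) + 1/(66 + 62) = (7 + 0) + 1/128 = 7 + 1*(1/128) = 7 + 1/128 = 897/128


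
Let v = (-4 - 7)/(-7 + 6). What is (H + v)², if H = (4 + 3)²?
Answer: 3600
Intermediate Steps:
H = 49 (H = 7² = 49)
v = 11 (v = -11/(-1) = -11*(-1) = 11)
(H + v)² = (49 + 11)² = 60² = 3600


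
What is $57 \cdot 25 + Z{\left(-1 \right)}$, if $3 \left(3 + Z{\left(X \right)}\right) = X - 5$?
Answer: $1420$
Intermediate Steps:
$Z{\left(X \right)} = - \frac{14}{3} + \frac{X}{3}$ ($Z{\left(X \right)} = -3 + \frac{X - 5}{3} = -3 + \frac{-5 + X}{3} = -3 + \left(- \frac{5}{3} + \frac{X}{3}\right) = - \frac{14}{3} + \frac{X}{3}$)
$57 \cdot 25 + Z{\left(-1 \right)} = 57 \cdot 25 + \left(- \frac{14}{3} + \frac{1}{3} \left(-1\right)\right) = 1425 - 5 = 1420$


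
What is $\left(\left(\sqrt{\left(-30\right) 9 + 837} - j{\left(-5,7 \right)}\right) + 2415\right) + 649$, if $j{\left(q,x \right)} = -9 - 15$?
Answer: $3088 + 9 \sqrt{7} \approx 3111.8$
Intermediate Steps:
$j{\left(q,x \right)} = -24$ ($j{\left(q,x \right)} = -9 - 15 = -24$)
$\left(\left(\sqrt{\left(-30\right) 9 + 837} - j{\left(-5,7 \right)}\right) + 2415\right) + 649 = \left(\left(\sqrt{\left(-30\right) 9 + 837} - -24\right) + 2415\right) + 649 = \left(\left(\sqrt{-270 + 837} + 24\right) + 2415\right) + 649 = \left(\left(\sqrt{567} + 24\right) + 2415\right) + 649 = \left(\left(9 \sqrt{7} + 24\right) + 2415\right) + 649 = \left(\left(24 + 9 \sqrt{7}\right) + 2415\right) + 649 = \left(2439 + 9 \sqrt{7}\right) + 649 = 3088 + 9 \sqrt{7}$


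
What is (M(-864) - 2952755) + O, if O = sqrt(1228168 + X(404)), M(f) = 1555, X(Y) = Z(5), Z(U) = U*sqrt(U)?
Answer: -2951200 + sqrt(1228168 + 5*sqrt(5)) ≈ -2.9501e+6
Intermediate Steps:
Z(U) = U**(3/2)
X(Y) = 5*sqrt(5) (X(Y) = 5**(3/2) = 5*sqrt(5))
O = sqrt(1228168 + 5*sqrt(5)) ≈ 1108.2
(M(-864) - 2952755) + O = (1555 - 2952755) + sqrt(1228168 + 5*sqrt(5)) = -2951200 + sqrt(1228168 + 5*sqrt(5))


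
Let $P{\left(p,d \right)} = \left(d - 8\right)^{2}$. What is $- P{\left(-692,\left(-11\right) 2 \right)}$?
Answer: $-900$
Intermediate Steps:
$P{\left(p,d \right)} = \left(-8 + d\right)^{2}$
$- P{\left(-692,\left(-11\right) 2 \right)} = - \left(-8 - 22\right)^{2} = - \left(-30\right)^{2} = \left(-1\right) 900 = -900$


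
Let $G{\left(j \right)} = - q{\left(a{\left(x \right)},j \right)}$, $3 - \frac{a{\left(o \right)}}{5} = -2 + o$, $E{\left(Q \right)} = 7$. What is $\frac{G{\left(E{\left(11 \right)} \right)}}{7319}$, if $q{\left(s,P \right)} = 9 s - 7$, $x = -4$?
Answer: $- \frac{398}{7319} \approx -0.054379$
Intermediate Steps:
$a{\left(o \right)} = 25 - 5 o$ ($a{\left(o \right)} = 15 - 5 \left(-2 + o\right) = 15 - \left(-10 + 5 o\right) = 25 - 5 o$)
$q{\left(s,P \right)} = -7 + 9 s$
$G{\left(j \right)} = -398$ ($G{\left(j \right)} = - (-7 + 9 \left(25 - -20\right)) = - (-7 + 9 \left(25 + 20\right)) = - (-7 + 9 \cdot 45) = - (-7 + 405) = \left(-1\right) 398 = -398$)
$\frac{G{\left(E{\left(11 \right)} \right)}}{7319} = - \frac{398}{7319}$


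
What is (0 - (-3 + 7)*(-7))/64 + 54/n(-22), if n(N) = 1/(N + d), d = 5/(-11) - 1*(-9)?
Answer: -127795/176 ≈ -726.11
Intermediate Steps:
d = 94/11 (d = 5*(-1/11) + 9 = -5/11 + 9 = 94/11 ≈ 8.5455)
n(N) = 1/(94/11 + N) (n(N) = 1/(N + 94/11) = 1/(94/11 + N))
(0 - (-3 + 7)*(-7))/64 + 54/n(-22) = (0 - (-3 + 7)*(-7))/64 + 54/((11/(94 + 11*(-22)))) = (0 - 4*(-7))*(1/64) + 54/((11/(94 - 242))) = (0 - 1*(-28))*(1/64) + 54/((11/(-148))) = (0 + 28)*(1/64) + 54/((11*(-1/148))) = 28*(1/64) + 54/(-11/148) = 7/16 + 54*(-148/11) = 7/16 - 7992/11 = -127795/176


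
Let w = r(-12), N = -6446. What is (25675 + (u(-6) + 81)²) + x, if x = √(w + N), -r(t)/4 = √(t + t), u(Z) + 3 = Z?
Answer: 30859 + √(-6446 - 8*I*√6) ≈ 30859.0 - 80.287*I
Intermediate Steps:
u(Z) = -3 + Z
r(t) = -4*√2*√t (r(t) = -4*√(t + t) = -4*√2*√t)
w = -8*I*√6 (w = -4*√2*√(-12) = -4*√2*2*I*√3 = -8*I*√6 ≈ -19.596*I)
x = √(-6446 - 8*I*√6) (x = √(-8*I*√6 - 6446) = √(-6446 - 8*I*√6) ≈ 0.122 - 80.287*I)
(25675 + (u(-6) + 81)²) + x = (25675 + ((-3 - 6) + 81)²) + √(-6446 - 8*I*√6) = (25675 + (-9 + 81)²) + √(-6446 - 8*I*√6) = (25675 + 72²) + √(-6446 - 8*I*√6) = (25675 + 5184) + √(-6446 - 8*I*√6) = 30859 + √(-6446 - 8*I*√6)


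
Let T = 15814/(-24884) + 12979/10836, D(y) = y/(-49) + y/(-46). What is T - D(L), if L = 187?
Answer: 91641693823/10853131716 ≈ 8.4438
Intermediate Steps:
D(y) = -95*y/2254 (D(y) = y*(-1/49) + y*(-1/46) = -y/49 - y/46 = -95*y/2254)
T = 37902233/67410756 (T = 15814*(-1/24884) + 12979*(1/10836) = -7907/12442 + 12979/10836 = 37902233/67410756 ≈ 0.56226)
T - D(L) = 37902233/67410756 - (-95)*187/2254 = 37902233/67410756 - 1*(-17765/2254) = 37902233/67410756 + 17765/2254 = 91641693823/10853131716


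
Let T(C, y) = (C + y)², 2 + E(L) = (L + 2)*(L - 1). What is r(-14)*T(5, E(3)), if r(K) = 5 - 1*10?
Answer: -845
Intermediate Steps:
E(L) = -2 + (-1 + L)*(2 + L) (E(L) = -2 + (L + 2)*(L - 1) = -2 + (2 + L)*(-1 + L) = -2 + (-1 + L)*(2 + L))
r(K) = -5 (r(K) = 5 - 10 = -5)
r(-14)*T(5, E(3)) = -5*(5 + (-4 + 3 + 3²))² = -5*(5 + (-4 + 3 + 9))² = -5*(5 + 8)² = -5*13² = -5*169 = -845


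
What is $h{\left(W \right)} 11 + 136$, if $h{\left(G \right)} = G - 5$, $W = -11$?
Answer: $-40$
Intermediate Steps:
$h{\left(G \right)} = -5 + G$ ($h{\left(G \right)} = G - 5 = -5 + G$)
$h{\left(W \right)} 11 + 136 = \left(-5 - 11\right) 11 + 136 = \left(-16\right) 11 + 136 = -176 + 136 = -40$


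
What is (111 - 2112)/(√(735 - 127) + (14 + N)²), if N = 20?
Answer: -578289/333932 + 2001*√38/333932 ≈ -1.6948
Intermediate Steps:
(111 - 2112)/(√(735 - 127) + (14 + N)²) = (111 - 2112)/(√(735 - 127) + (14 + 20)²) = -2001/(√608 + 34²) = -2001/(4*√38 + 1156) = -2001/(1156 + 4*√38)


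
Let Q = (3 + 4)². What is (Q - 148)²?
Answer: 9801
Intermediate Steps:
Q = 49 (Q = 7² = 49)
(Q - 148)² = (49 - 148)² = (-99)² = 9801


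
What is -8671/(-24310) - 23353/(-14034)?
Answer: 13257697/6560895 ≈ 2.0207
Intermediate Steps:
-8671/(-24310) - 23353/(-14034) = -8671*(-1/24310) - 23353*(-1/14034) = 667/1870 + 23353/14034 = 13257697/6560895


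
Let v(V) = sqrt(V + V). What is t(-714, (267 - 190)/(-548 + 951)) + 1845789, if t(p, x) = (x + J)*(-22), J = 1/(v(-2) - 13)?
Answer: 128686385487/69719 + 44*I/173 ≈ 1.8458e+6 + 0.25434*I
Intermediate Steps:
v(V) = sqrt(2)*sqrt(V) (v(V) = sqrt(2*V) = sqrt(2)*sqrt(V))
J = (-13 - 2*I)/173 (J = 1/(sqrt(2)*sqrt(-2) - 13) = 1/(sqrt(2)*(I*sqrt(2)) - 13) = 1/(2*I - 13) = 1/(-13 + 2*I) = (-13 - 2*I)/173 ≈ -0.075145 - 0.011561*I)
t(p, x) = 286/173 - 22*x + 44*I/173 (t(p, x) = (x + (-13/173 - 2*I/173))*(-22) = (-13/173 + x - 2*I/173)*(-22) = 286/173 - 22*x + 44*I/173)
t(-714, (267 - 190)/(-548 + 951)) + 1845789 = (286/173 - 22*(267 - 190)/(-548 + 951) + 44*I/173) + 1845789 = (286/173 - 1694/403 + 44*I/173) + 1845789 = (-177804/69719 + 44*I/173) + 1845789 = 128686385487/69719 + 44*I/173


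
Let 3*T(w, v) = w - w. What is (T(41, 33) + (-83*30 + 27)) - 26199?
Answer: -28662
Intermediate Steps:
T(w, v) = 0 (T(w, v) = (w - w)/3 = (1/3)*0 = 0)
(T(41, 33) + (-83*30 + 27)) - 26199 = (0 + (-83*30 + 27)) - 26199 = (0 + (-2490 + 27)) - 26199 = (0 - 2463) - 26199 = -2463 - 26199 = -28662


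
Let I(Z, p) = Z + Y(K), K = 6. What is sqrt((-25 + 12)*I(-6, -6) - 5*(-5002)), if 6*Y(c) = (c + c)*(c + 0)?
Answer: 2*sqrt(6233) ≈ 157.90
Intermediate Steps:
Y(c) = c**2/3 (Y(c) = ((c + c)*(c + 0))/6 = ((2*c)*c)/6 = (2*c**2)/6 = c**2/3)
I(Z, p) = 12 + Z (I(Z, p) = Z + (1/3)*6**2 = Z + (1/3)*36 = Z + 12 = 12 + Z)
sqrt((-25 + 12)*I(-6, -6) - 5*(-5002)) = sqrt((-25 + 12)*(12 - 6) - 5*(-5002)) = sqrt(-13*6 + 25010) = sqrt(-78 + 25010) = sqrt(24932) = 2*sqrt(6233)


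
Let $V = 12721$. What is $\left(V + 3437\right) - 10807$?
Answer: $5351$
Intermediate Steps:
$\left(V + 3437\right) - 10807 = \left(12721 + 3437\right) - 10807 = 16158 - 10807 = 5351$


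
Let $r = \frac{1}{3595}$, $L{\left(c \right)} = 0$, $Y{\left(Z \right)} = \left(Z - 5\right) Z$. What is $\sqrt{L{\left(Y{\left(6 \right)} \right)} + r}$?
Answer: $\frac{\sqrt{3595}}{3595} \approx 0.016678$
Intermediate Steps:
$Y{\left(Z \right)} = Z \left(-5 + Z\right)$ ($Y{\left(Z \right)} = \left(Z - 5\right) Z = \left(-5 + Z\right) Z = Z \left(-5 + Z\right)$)
$r = \frac{1}{3595} \approx 0.00027816$
$\sqrt{L{\left(Y{\left(6 \right)} \right)} + r} = \sqrt{0 + \frac{1}{3595}} = \sqrt{\frac{1}{3595}} = \frac{\sqrt{3595}}{3595}$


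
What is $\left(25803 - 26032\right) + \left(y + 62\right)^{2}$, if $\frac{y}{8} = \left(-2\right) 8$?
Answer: $4127$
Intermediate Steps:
$y = -128$ ($y = 8 \left(\left(-2\right) 8\right) = 8 \left(-16\right) = -128$)
$\left(25803 - 26032\right) + \left(y + 62\right)^{2} = \left(25803 - 26032\right) + \left(-128 + 62\right)^{2} = -229 + \left(-66\right)^{2} = -229 + 4356 = 4127$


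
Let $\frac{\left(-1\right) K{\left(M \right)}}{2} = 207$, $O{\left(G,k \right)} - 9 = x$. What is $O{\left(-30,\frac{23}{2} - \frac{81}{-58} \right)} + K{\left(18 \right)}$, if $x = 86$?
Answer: $-319$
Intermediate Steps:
$O{\left(G,k \right)} = 95$ ($O{\left(G,k \right)} = 9 + 86 = 95$)
$K{\left(M \right)} = -414$ ($K{\left(M \right)} = \left(-2\right) 207 = -414$)
$O{\left(-30,\frac{23}{2} - \frac{81}{-58} \right)} + K{\left(18 \right)} = 95 - 414 = -319$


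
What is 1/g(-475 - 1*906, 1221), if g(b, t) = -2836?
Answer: -1/2836 ≈ -0.00035261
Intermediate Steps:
1/g(-475 - 1*906, 1221) = 1/(-2836) = -1/2836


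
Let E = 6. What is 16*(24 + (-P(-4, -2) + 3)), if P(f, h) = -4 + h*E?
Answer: 688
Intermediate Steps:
P(f, h) = -4 + 6*h (P(f, h) = -4 + h*6 = -4 + 6*h)
16*(24 + (-P(-4, -2) + 3)) = 16*(24 + (-(-4 + 6*(-2)) + 3)) = 16*(24 + (-(-4 - 12) + 3)) = 16*(24 + (-1*(-16) + 3)) = 16*(24 + (16 + 3)) = 16*(24 + 19) = 16*43 = 688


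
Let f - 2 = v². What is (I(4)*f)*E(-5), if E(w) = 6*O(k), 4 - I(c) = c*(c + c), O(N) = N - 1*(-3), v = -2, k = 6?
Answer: -9072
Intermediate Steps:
O(N) = 3 + N (O(N) = N + 3 = 3 + N)
I(c) = 4 - 2*c² (I(c) = 4 - c*(c + c) = 4 - c*2*c = 4 - 2*c²)
f = 6 (f = 2 + (-2)² = 2 + 4 = 6)
E(w) = 54 (E(w) = 6*(3 + 6) = 6*9 = 54)
(I(4)*f)*E(-5) = ((4 - 2*4²)*6)*54 = ((4 - 2*16)*6)*54 = ((4 - 32)*6)*54 = -28*6*54 = -168*54 = -9072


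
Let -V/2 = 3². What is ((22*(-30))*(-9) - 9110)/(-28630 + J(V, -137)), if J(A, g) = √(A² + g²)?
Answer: 90757100/819657807 + 3170*√19093/819657807 ≈ 0.11126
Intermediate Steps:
V = -18 (V = -2*3² = -2*9 = -18)
((22*(-30))*(-9) - 9110)/(-28630 + J(V, -137)) = ((22*(-30))*(-9) - 9110)/(-28630 + √((-18)² + (-137)²)) = (-660*(-9) - 9110)/(-28630 + √(324 + 18769)) = (5940 - 9110)/(-28630 + √19093) = -3170/(-28630 + √19093)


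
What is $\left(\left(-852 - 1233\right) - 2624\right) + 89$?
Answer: $-4620$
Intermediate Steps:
$\left(\left(-852 - 1233\right) - 2624\right) + 89 = \left(-2085 - 2624\right) + 89 = -4709 + 89 = -4620$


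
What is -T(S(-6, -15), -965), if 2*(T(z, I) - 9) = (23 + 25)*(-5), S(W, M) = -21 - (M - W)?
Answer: 111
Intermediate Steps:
S(W, M) = -21 + W - M (S(W, M) = -21 + (W - M) = -21 + W - M)
T(z, I) = -111 (T(z, I) = 9 + ((23 + 25)*(-5))/2 = 9 + (48*(-5))/2 = 9 + (1/2)*(-240) = 9 - 120 = -111)
-T(S(-6, -15), -965) = -1*(-111) = 111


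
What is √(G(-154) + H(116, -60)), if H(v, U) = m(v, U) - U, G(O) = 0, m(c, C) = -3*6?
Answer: √42 ≈ 6.4807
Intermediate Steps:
m(c, C) = -18
H(v, U) = -18 - U
√(G(-154) + H(116, -60)) = √(0 + (-18 - 1*(-60))) = √(0 + (-18 + 60)) = √(0 + 42) = √42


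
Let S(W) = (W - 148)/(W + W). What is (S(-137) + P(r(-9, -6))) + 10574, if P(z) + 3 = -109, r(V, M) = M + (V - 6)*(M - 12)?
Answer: 2866873/274 ≈ 10463.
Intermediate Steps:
r(V, M) = M + (-12 + M)*(-6 + V) (r(V, M) = M + (-6 + V)*(-12 + M) = M + (-12 + M)*(-6 + V))
P(z) = -112 (P(z) = -3 - 109 = -112)
S(W) = (-148 + W)/(2*W) (S(W) = (-148 + W)/((2*W)) = (-148 + W)*(1/(2*W)) = (-148 + W)/(2*W))
(S(-137) + P(r(-9, -6))) + 10574 = ((½)*(-148 - 137)/(-137) - 112) + 10574 = ((½)*(-1/137)*(-285) - 112) + 10574 = (285/274 - 112) + 10574 = -30403/274 + 10574 = 2866873/274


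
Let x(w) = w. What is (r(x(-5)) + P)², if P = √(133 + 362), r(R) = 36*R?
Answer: 32895 - 1080*√55 ≈ 24886.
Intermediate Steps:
P = 3*√55 (P = √495 = 3*√55 ≈ 22.249)
(r(x(-5)) + P)² = (36*(-5) + 3*√55)² = (-180 + 3*√55)²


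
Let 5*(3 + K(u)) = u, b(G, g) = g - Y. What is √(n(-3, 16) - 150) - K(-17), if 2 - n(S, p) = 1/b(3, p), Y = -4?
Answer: 32/5 + 3*I*√1645/10 ≈ 6.4 + 12.168*I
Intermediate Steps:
b(G, g) = 4 + g (b(G, g) = g - 1*(-4) = g + 4 = 4 + g)
K(u) = -3 + u/5
n(S, p) = 2 - 1/(4 + p)
√(n(-3, 16) - 150) - K(-17) = √((7 + 2*16)/(4 + 16) - 150) - (-3 + (⅕)*(-17)) = √((7 + 32)/20 - 150) - (-3 - 17/5) = √((1/20)*39 - 150) - 1*(-32/5) = √(39/20 - 150) + 32/5 = √(-2961/20) + 32/5 = 3*I*√1645/10 + 32/5 = 32/5 + 3*I*√1645/10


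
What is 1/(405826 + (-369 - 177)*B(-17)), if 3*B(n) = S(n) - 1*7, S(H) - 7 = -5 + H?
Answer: 1/409830 ≈ 2.4400e-6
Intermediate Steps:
S(H) = 2 + H (S(H) = 7 + (-5 + H) = 2 + H)
B(n) = -5/3 + n/3 (B(n) = ((2 + n) - 1*7)/3 = ((2 + n) - 7)/3 = (-5 + n)/3 = -5/3 + n/3)
1/(405826 + (-369 - 177)*B(-17)) = 1/(405826 + (-369 - 177)*(-5/3 + (⅓)*(-17))) = 1/(405826 - 546*(-5/3 - 17/3)) = 1/(405826 - 546*(-22/3)) = 1/(405826 + 4004) = 1/409830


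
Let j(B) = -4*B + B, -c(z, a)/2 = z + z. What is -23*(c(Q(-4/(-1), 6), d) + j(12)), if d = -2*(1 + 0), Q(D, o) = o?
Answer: 1380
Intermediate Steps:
d = -2 (d = -2*1 = -2)
c(z, a) = -4*z (c(z, a) = -2*(z + z) = -4*z)
j(B) = -3*B
-23*(c(Q(-4/(-1), 6), d) + j(12)) = -23*(-4*6 - 3*12) = -23*(-24 - 36) = -23*(-60) = 1380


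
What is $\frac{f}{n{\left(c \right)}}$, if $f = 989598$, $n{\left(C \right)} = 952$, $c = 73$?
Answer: $\frac{494799}{476} \approx 1039.5$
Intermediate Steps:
$\frac{f}{n{\left(c \right)}} = \frac{989598}{952} = 989598 \cdot \frac{1}{952} = \frac{494799}{476}$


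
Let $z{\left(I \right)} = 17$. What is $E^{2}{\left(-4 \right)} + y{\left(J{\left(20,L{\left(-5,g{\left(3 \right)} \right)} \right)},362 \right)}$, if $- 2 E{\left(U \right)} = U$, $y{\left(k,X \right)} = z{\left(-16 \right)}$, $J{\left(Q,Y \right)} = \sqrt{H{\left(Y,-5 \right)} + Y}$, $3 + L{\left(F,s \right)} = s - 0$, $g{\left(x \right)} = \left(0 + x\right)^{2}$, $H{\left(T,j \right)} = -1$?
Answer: $21$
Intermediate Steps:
$g{\left(x \right)} = x^{2}$
$L{\left(F,s \right)} = -3 + s$ ($L{\left(F,s \right)} = -3 + \left(s - 0\right) = -3 + \left(s + 0\right) = -3 + s$)
$J{\left(Q,Y \right)} = \sqrt{-1 + Y}$
$y{\left(k,X \right)} = 17$
$E{\left(U \right)} = - \frac{U}{2}$
$E^{2}{\left(-4 \right)} + y{\left(J{\left(20,L{\left(-5,g{\left(3 \right)} \right)} \right)},362 \right)} = \left(\left(- \frac{1}{2}\right) \left(-4\right)\right)^{2} + 17 = 2^{2} + 17 = 4 + 17 = 21$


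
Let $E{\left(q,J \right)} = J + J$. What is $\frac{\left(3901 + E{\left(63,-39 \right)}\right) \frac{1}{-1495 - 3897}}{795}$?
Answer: $- \frac{3823}{4286640} \approx -0.00089184$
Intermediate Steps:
$E{\left(q,J \right)} = 2 J$
$\frac{\left(3901 + E{\left(63,-39 \right)}\right) \frac{1}{-1495 - 3897}}{795} = \frac{\left(3901 + 2 \left(-39\right)\right) \frac{1}{-1495 - 3897}}{795} = \frac{3901 - 78}{-5392} \cdot \frac{1}{795} = 3823 \left(- \frac{1}{5392}\right) \frac{1}{795} = \left(- \frac{3823}{5392}\right) \frac{1}{795} = - \frac{3823}{4286640}$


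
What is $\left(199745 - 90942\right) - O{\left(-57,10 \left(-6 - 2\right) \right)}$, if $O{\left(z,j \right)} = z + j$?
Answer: $108940$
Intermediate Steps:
$O{\left(z,j \right)} = j + z$
$\left(199745 - 90942\right) - O{\left(-57,10 \left(-6 - 2\right) \right)} = \left(199745 - 90942\right) - \left(10 \left(-6 - 2\right) - 57\right) = 108803 - \left(10 \left(-8\right) - 57\right) = 108803 - \left(-80 - 57\right) = 108803 - -137 = 108803 + 137 = 108940$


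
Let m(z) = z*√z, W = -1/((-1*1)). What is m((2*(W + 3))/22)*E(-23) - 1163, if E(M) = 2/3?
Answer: -1163 + 16*√11/363 ≈ -1162.9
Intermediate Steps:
W = 1 (W = -1/(-1) = -1*(-1) = 1)
E(M) = ⅔ (E(M) = 2*(⅓) = ⅔)
m(z) = z^(3/2)
m((2*(W + 3))/22)*E(-23) - 1163 = ((2*(1 + 3))/22)^(3/2)*(⅔) - 1163 = ((2*4)*(1/22))^(3/2)*(⅔) - 1163 = (8*(1/22))^(3/2)*(⅔) - 1163 = (4/11)^(3/2)*(⅔) - 1163 = (8*√11/121)*(⅔) - 1163 = 16*√11/363 - 1163 = -1163 + 16*√11/363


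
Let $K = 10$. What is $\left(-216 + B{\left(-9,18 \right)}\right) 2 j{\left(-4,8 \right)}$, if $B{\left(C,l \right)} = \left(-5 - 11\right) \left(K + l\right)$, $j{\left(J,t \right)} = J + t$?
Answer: $-5312$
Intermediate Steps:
$B{\left(C,l \right)} = -160 - 16 l$ ($B{\left(C,l \right)} = \left(-5 - 11\right) \left(10 + l\right) = - 16 \left(10 + l\right) = -160 - 16 l$)
$\left(-216 + B{\left(-9,18 \right)}\right) 2 j{\left(-4,8 \right)} = \left(-216 - 448\right) 2 \left(-4 + 8\right) = \left(-216 - 448\right) 2 \cdot 4 = \left(-216 - 448\right) 8 = \left(-664\right) 8 = -5312$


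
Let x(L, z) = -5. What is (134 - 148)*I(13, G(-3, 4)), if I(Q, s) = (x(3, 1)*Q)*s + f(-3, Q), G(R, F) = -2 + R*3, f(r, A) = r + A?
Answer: -10150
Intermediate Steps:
f(r, A) = A + r
G(R, F) = -2 + 3*R
I(Q, s) = -3 + Q - 5*Q*s (I(Q, s) = (-5*Q)*s + (Q - 3) = -5*Q*s + (-3 + Q) = -3 + Q - 5*Q*s)
(134 - 148)*I(13, G(-3, 4)) = (134 - 148)*(-3 + 13 - 5*13*(-2 + 3*(-3))) = -14*(-3 + 13 - 5*13*(-2 - 9)) = -14*(-3 + 13 - 5*13*(-11)) = -14*(-3 + 13 + 715) = -14*725 = -10150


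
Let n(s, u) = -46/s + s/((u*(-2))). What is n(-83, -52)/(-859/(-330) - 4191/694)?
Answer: 120521775/1698095672 ≈ 0.070975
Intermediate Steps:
n(s, u) = -46/s - s/(2*u) (n(s, u) = -46/s + s/((-2*u)) = -46/s + s*(-1/(2*u)) = -46/s - s/(2*u))
n(-83, -52)/(-859/(-330) - 4191/694) = (-46/(-83) - ½*(-83)/(-52))/(-859/(-330) - 4191/694) = (-46*(-1/83) - ½*(-83)*(-1/52))/(-859*(-1/330) - 4191*1/694) = (46/83 - 83/104)/(859/330 - 4191/694) = -2105/(8632*(-196721/57255)) = -2105/8632*(-57255/196721) = 120521775/1698095672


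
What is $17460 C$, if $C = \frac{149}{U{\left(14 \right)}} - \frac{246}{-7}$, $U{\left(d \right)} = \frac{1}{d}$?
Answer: $\frac{259246080}{7} \approx 3.7035 \cdot 10^{7}$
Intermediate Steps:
$C = \frac{14848}{7}$ ($C = \frac{149}{\frac{1}{14}} - \frac{246}{-7} = 149 \frac{1}{\frac{1}{14}} - - \frac{246}{7} = 149 \cdot 14 + \frac{246}{7} = 2086 + \frac{246}{7} = \frac{14848}{7} \approx 2121.1$)
$17460 C = 17460 \cdot \frac{14848}{7} = \frac{259246080}{7}$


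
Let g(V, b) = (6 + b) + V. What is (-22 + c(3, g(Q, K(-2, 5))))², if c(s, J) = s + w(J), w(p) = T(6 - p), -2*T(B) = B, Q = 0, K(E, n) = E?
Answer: 400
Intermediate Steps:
T(B) = -B/2
g(V, b) = 6 + V + b
w(p) = -3 + p/2 (w(p) = -(6 - p)/2 = -3 + p/2)
c(s, J) = -3 + s + J/2 (c(s, J) = s + (-3 + J/2) = -3 + s + J/2)
(-22 + c(3, g(Q, K(-2, 5))))² = (-22 + (-3 + 3 + (6 + 0 - 2)/2))² = (-22 + (-3 + 3 + (½)*4))² = (-22 + (-3 + 3 + 2))² = (-22 + 2)² = (-20)² = 400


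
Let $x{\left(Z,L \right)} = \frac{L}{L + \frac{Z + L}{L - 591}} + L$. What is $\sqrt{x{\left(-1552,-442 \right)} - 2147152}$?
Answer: $\frac{i \sqrt{6934506860725386}}{56824} \approx 1465.5 i$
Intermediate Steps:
$x{\left(Z,L \right)} = L + \frac{L}{L + \frac{L + Z}{-591 + L}}$ ($x{\left(Z,L \right)} = \frac{L}{L + \frac{L + Z}{-591 + L}} + L = L + \frac{L}{L + \frac{L + Z}{-591 + L}}$)
$\sqrt{x{\left(-1552,-442 \right)} - 2147152} = \sqrt{- \frac{442 \left(-591 - 1552 + \left(-442\right)^{2} - -260338\right)}{-1552 + \left(-442\right)^{2} - -260780} - 2147152} = \sqrt{- \frac{442 \left(-591 - 1552 + 195364 + 260338\right)}{-1552 + 195364 + 260780} - 2147152} = \sqrt{\left(-442\right) \frac{1}{454592} \cdot 453559 - 2147152} = \sqrt{- \frac{100236539}{227296} - 2147152} = \sqrt{- \frac{488139297531}{227296}} = \frac{i \sqrt{6934506860725386}}{56824}$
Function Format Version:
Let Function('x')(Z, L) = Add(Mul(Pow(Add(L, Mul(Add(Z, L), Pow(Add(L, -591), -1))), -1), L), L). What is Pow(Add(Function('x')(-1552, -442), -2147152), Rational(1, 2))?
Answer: Mul(Rational(1, 56824), I, Pow(6934506860725386, Rational(1, 2))) ≈ Mul(1465.5, I)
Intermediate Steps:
Function('x')(Z, L) = Add(L, Mul(L, Pow(Add(L, Mul(Pow(Add(-591, L), -1), Add(L, Z))), -1))) (Function('x')(Z, L) = Add(Mul(Pow(Add(L, Mul(Add(L, Z), Pow(Add(-591, L), -1))), -1), L), L) = Add(Mul(Pow(Add(L, Mul(Pow(Add(-591, L), -1), Add(L, Z))), -1), L), L) = Add(Mul(L, Pow(Add(L, Mul(Pow(Add(-591, L), -1), Add(L, Z))), -1)), L) = Add(L, Mul(L, Pow(Add(L, Mul(Pow(Add(-591, L), -1), Add(L, Z))), -1))))
Pow(Add(Function('x')(-1552, -442), -2147152), Rational(1, 2)) = Pow(Add(Mul(-442, Pow(Add(-1552, Pow(-442, 2), Mul(-590, -442)), -1), Add(-591, -1552, Pow(-442, 2), Mul(-589, -442))), -2147152), Rational(1, 2)) = Pow(Add(Mul(-442, Pow(Add(-1552, 195364, 260780), -1), Add(-591, -1552, 195364, 260338)), -2147152), Rational(1, 2)) = Pow(Add(Mul(-442, Pow(454592, -1), 453559), -2147152), Rational(1, 2)) = Pow(Add(Mul(-442, Rational(1, 454592), 453559), -2147152), Rational(1, 2)) = Pow(Add(Rational(-100236539, 227296), -2147152), Rational(1, 2)) = Pow(Rational(-488139297531, 227296), Rational(1, 2)) = Mul(Rational(1, 56824), I, Pow(6934506860725386, Rational(1, 2)))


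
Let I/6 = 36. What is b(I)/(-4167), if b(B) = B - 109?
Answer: -107/4167 ≈ -0.025678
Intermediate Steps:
I = 216 (I = 6*36 = 216)
b(B) = -109 + B
b(I)/(-4167) = (-109 + 216)/(-4167) = 107*(-1/4167) = -107/4167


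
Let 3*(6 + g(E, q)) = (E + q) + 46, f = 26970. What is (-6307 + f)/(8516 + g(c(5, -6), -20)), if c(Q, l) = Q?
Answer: 61989/25561 ≈ 2.4251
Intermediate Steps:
g(E, q) = 28/3 + E/3 + q/3 (g(E, q) = -6 + ((E + q) + 46)/3 = -6 + (46 + E + q)/3 = -6 + (46/3 + E/3 + q/3) = 28/3 + E/3 + q/3)
(-6307 + f)/(8516 + g(c(5, -6), -20)) = (-6307 + 26970)/(8516 + (28/3 + (⅓)*5 + (⅓)*(-20))) = 20663/(8516 + (28/3 + 5/3 - 20/3)) = 20663/(8516 + 13/3) = 20663/(25561/3) = 20663*(3/25561) = 61989/25561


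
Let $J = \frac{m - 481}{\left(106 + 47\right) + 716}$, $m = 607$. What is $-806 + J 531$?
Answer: $- \frac{633508}{869} \approx -729.01$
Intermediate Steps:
$J = \frac{126}{869}$ ($J = \frac{607 - 481}{\left(106 + 47\right) + 716} = \frac{126}{153 + 716} = \frac{126}{869} \approx 0.14499$)
$-806 + J 531 = -806 + \frac{126}{869} \cdot 531 = -806 + \frac{66906}{869} = - \frac{633508}{869}$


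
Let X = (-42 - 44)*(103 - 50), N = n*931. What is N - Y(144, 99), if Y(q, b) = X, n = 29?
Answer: 31557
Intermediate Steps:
N = 26999 (N = 29*931 = 26999)
X = -4558 (X = -86*53 = -4558)
Y(q, b) = -4558
N - Y(144, 99) = 26999 - 1*(-4558) = 26999 + 4558 = 31557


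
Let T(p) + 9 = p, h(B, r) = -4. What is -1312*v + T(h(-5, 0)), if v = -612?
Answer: 802931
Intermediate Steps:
T(p) = -9 + p
-1312*v + T(h(-5, 0)) = -1312*(-612) + (-9 - 4) = 802944 - 13 = 802931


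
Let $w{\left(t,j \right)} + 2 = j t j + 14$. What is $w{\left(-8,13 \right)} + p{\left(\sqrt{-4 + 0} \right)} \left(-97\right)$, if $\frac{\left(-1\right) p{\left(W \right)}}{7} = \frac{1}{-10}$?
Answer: $- \frac{14079}{10} \approx -1407.9$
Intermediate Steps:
$p{\left(W \right)} = \frac{7}{10}$ ($p{\left(W \right)} = - \frac{7}{-10} = \left(-7\right) \left(- \frac{1}{10}\right) = \frac{7}{10}$)
$w{\left(t,j \right)} = 12 + t j^{2}$ ($w{\left(t,j \right)} = -2 + \left(j t j + 14\right) = -2 + \left(t j^{2} + 14\right) = -2 + \left(14 + t j^{2}\right) = 12 + t j^{2}$)
$w{\left(-8,13 \right)} + p{\left(\sqrt{-4 + 0} \right)} \left(-97\right) = \left(12 - 8 \cdot 13^{2}\right) + \frac{7}{10} \left(-97\right) = \left(12 - 1352\right) - \frac{679}{10} = -1340 - \frac{679}{10} = - \frac{14079}{10}$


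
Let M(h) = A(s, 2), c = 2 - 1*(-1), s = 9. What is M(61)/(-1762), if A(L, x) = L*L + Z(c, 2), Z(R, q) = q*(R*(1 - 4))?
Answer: -63/1762 ≈ -0.035755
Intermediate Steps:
c = 3 (c = 2 + 1 = 3)
Z(R, q) = -3*R*q (Z(R, q) = q*(R*(-3)) = q*(-3*R) = -3*R*q)
A(L, x) = -18 + L² (A(L, x) = L*L - 3*3*2 = L² - 18 = -18 + L²)
M(h) = 63 (M(h) = -18 + 9² = -18 + 81 = 63)
M(61)/(-1762) = 63/(-1762) = 63*(-1/1762) = -63/1762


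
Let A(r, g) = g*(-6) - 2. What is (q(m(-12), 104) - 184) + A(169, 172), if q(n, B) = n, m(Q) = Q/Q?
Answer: -1217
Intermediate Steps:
m(Q) = 1
A(r, g) = -2 - 6*g (A(r, g) = -6*g - 2 = -2 - 6*g)
(q(m(-12), 104) - 184) + A(169, 172) = (1 - 184) + (-2 - 6*172) = -183 + (-2 - 1032) = -183 - 1034 = -1217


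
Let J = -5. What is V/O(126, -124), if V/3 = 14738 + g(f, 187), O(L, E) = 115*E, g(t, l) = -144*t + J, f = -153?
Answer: -22059/2852 ≈ -7.7346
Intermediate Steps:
g(t, l) = -5 - 144*t (g(t, l) = -144*t - 5 = -5 - 144*t)
V = 110295 (V = 3*(14738 + (-5 - 144*(-153))) = 3*(14738 + (-5 + 22032)) = 3*(14738 + 22027) = 3*36765 = 110295)
V/O(126, -124) = 110295/((115*(-124))) = 110295/(-14260) = 110295*(-1/14260) = -22059/2852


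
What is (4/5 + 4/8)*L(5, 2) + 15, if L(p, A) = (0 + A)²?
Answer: 101/5 ≈ 20.200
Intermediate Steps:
L(p, A) = A²
(4/5 + 4/8)*L(5, 2) + 15 = (4/5 + 4/8)*2² + 15 = (4*(⅕) + 4*(⅛))*4 + 15 = (⅘ + ½)*4 + 15 = (13/10)*4 + 15 = 26/5 + 15 = 101/5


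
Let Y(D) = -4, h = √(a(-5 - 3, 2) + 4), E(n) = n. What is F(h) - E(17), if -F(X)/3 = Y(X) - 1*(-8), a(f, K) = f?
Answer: -29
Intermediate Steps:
h = 2*I (h = √((-5 - 3) + 4) = √(-8 + 4) = √(-4) = 2*I ≈ 2.0*I)
F(X) = -12 (F(X) = -3*(-4 - 1*(-8)) = -3*(-4 + 8) = -3*4 = -12)
F(h) - E(17) = -12 - 1*17 = -12 - 17 = -29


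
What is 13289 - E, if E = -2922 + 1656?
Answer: 14555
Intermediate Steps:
E = -1266
13289 - E = 13289 - 1*(-1266) = 13289 + 1266 = 14555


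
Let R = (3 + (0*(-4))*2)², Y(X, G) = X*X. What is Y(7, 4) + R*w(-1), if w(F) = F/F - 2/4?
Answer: 107/2 ≈ 53.500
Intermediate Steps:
w(F) = ½ (w(F) = 1 - 2*¼ = 1 - ½ = ½)
Y(X, G) = X²
R = 9 (R = (3 + 0*2)² = (3 + 0)² = 3² = 9)
Y(7, 4) + R*w(-1) = 7² + 9*(½) = 49 + 9/2 = 107/2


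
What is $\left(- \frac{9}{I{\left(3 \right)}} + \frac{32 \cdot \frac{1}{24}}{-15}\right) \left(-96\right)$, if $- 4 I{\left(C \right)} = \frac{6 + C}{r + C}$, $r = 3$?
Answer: $- \frac{34432}{15} \approx -2295.5$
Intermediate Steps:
$I{\left(C \right)} = - \frac{6 + C}{4 \left(3 + C\right)}$ ($I{\left(C \right)} = - \frac{\left(6 + C\right) \frac{1}{3 + C}}{4} = - \frac{\frac{1}{3 + C} \left(6 + C\right)}{4} = - \frac{6 + C}{4 \left(3 + C\right)}$)
$\left(- \frac{9}{I{\left(3 \right)}} + \frac{32 \cdot \frac{1}{24}}{-15}\right) \left(-96\right) = \left(- \frac{9}{\frac{1}{4} \frac{1}{3 + 3} \left(-6 - 3\right)} + \frac{32 \cdot \frac{1}{24}}{-15}\right) \left(-96\right) = \left(- \frac{9}{\frac{1}{4} \cdot \frac{1}{6} \left(-6 - 3\right)} + 32 \cdot \frac{1}{24} \left(- \frac{1}{15}\right)\right) \left(-96\right) = \left(- \frac{9}{\frac{1}{4} \cdot \frac{1}{6} \left(-9\right)} + \frac{4}{3} \left(- \frac{1}{15}\right)\right) \left(-96\right) = \left(- \frac{9}{- \frac{3}{8}} - \frac{4}{45}\right) \left(-96\right) = \left(\left(-9\right) \left(- \frac{8}{3}\right) - \frac{4}{45}\right) \left(-96\right) = \left(24 - \frac{4}{45}\right) \left(-96\right) = \frac{1076}{45} \left(-96\right) = - \frac{34432}{15}$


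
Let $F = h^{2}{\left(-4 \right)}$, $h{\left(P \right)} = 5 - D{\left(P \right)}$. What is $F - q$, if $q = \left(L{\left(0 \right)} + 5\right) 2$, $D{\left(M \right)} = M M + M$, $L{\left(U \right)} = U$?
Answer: $39$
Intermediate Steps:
$D{\left(M \right)} = M + M^{2}$ ($D{\left(M \right)} = M^{2} + M = M + M^{2}$)
$h{\left(P \right)} = 5 - P \left(1 + P\right)$
$q = 10$ ($q = \left(0 + 5\right) 2 = 5 \cdot 2 = 10$)
$F = 49$ ($F = \left(5 - - 4 \left(1 - 4\right)\right)^{2} = \left(5 - \left(-4\right) \left(-3\right)\right)^{2} = \left(5 - 12\right)^{2} = \left(-7\right)^{2} = 49$)
$F - q = 49 - 10 = 39$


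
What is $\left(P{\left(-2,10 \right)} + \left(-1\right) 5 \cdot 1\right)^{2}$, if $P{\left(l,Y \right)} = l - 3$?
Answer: $100$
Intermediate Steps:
$P{\left(l,Y \right)} = -3 + l$ ($P{\left(l,Y \right)} = l - 3 = -3 + l$)
$\left(P{\left(-2,10 \right)} + \left(-1\right) 5 \cdot 1\right)^{2} = \left(\left(-3 - 2\right) + \left(-1\right) 5 \cdot 1\right)^{2} = \left(-5 - 5\right)^{2} = \left(-10\right)^{2} = 100$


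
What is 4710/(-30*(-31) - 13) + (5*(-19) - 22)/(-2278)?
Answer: 10836669/2088926 ≈ 5.1877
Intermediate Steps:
4710/(-30*(-31) - 13) + (5*(-19) - 22)/(-2278) = 4710/(930 - 13) + (-95 - 22)*(-1/2278) = 4710/917 - 117*(-1/2278) = 4710*(1/917) + 117/2278 = 4710/917 + 117/2278 = 10836669/2088926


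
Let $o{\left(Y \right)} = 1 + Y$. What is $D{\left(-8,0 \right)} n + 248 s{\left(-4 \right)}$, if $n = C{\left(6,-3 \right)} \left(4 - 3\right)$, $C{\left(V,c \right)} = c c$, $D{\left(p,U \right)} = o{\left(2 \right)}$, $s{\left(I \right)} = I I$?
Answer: $3995$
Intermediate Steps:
$s{\left(I \right)} = I^{2}$
$D{\left(p,U \right)} = 3$ ($D{\left(p,U \right)} = 1 + 2 = 3$)
$C{\left(V,c \right)} = c^{2}$
$n = 9$ ($n = \left(-3\right)^{2} \left(4 - 3\right) = 9 \cdot 1 = 9$)
$D{\left(-8,0 \right)} n + 248 s{\left(-4 \right)} = 3 \cdot 9 + 248 \left(-4\right)^{2} = 27 + 248 \cdot 16 = 27 + 3968 = 3995$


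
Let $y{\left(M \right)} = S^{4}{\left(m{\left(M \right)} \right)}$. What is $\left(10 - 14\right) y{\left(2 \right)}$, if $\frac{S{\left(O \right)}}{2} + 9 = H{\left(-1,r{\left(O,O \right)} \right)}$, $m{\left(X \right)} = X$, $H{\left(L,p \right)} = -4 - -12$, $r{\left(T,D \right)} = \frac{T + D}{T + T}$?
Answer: $-64$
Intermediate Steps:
$r{\left(T,D \right)} = \frac{D + T}{2 T}$
$H{\left(L,p \right)} = 8$ ($H{\left(L,p \right)} = -4 + 12 = 8$)
$S{\left(O \right)} = -2$ ($S{\left(O \right)} = -18 + 2 \cdot 8 = -18 + 16 = -2$)
$y{\left(M \right)} = 16$ ($y{\left(M \right)} = \left(-2\right)^{4} = 16$)
$\left(10 - 14\right) y{\left(2 \right)} = \left(10 - 14\right) 16 = \left(-4\right) 16 = -64$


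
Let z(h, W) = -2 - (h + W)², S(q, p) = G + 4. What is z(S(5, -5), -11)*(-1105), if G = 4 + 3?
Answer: 2210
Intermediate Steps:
G = 7
S(q, p) = 11 (S(q, p) = 7 + 4 = 11)
z(h, W) = -2 - (W + h)²
z(S(5, -5), -11)*(-1105) = (-2 - (-11 + 11)²)*(-1105) = (-2 - 1*0²)*(-1105) = (-2 - 1*0)*(-1105) = (-2 + 0)*(-1105) = -2*(-1105) = 2210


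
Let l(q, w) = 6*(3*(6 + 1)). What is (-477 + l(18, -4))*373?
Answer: -130923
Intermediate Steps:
l(q, w) = 126 (l(q, w) = 6*(3*7) = 6*21 = 126)
(-477 + l(18, -4))*373 = (-477 + 126)*373 = -351*373 = -130923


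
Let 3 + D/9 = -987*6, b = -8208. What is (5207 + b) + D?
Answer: -56326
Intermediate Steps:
D = -53325 (D = -27 + 9*(-987*6) = -27 + 9*(-5922) = -27 - 53298 = -53325)
(5207 + b) + D = (5207 - 8208) - 53325 = -3001 - 53325 = -56326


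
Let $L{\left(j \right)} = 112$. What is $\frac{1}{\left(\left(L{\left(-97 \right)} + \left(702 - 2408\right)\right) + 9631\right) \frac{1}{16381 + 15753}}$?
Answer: $\frac{32134}{8037} \approx 3.9983$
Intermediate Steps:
$\frac{1}{\left(\left(L{\left(-97 \right)} + \left(702 - 2408\right)\right) + 9631\right) \frac{1}{16381 + 15753}} = \frac{1}{\left(\left(112 + \left(702 - 2408\right)\right) + 9631\right) \frac{1}{16381 + 15753}} = \frac{1}{\left(\left(112 + \left(702 - 2408\right)\right) + 9631\right) \frac{1}{32134}} = \frac{1}{\left(\left(112 - 1706\right) + 9631\right) \frac{1}{32134}} = \frac{1}{\left(-1594 + 9631\right) \frac{1}{32134}} = \frac{1}{8037 \cdot \frac{1}{32134}} = \frac{1}{\frac{8037}{32134}} = \frac{32134}{8037}$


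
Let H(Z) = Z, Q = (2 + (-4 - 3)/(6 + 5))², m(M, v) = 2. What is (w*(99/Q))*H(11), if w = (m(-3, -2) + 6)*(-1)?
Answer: -117128/25 ≈ -4685.1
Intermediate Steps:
Q = 225/121 (Q = (2 - 7/11)² = (15/11)² = 225/121 ≈ 1.8595)
w = -8 (w = (2 + 6)*(-1) = 8*(-1) = -8)
(w*(99/Q))*H(11) = -792/225/121*11 = -792*121/225*11 = -8*1331/25*11 = -10648/25*11 = -117128/25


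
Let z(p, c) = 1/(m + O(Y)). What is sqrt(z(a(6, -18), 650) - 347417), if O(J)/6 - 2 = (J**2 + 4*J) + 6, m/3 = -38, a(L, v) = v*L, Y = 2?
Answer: I*sqrt(12507006)/6 ≈ 589.42*I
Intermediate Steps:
a(L, v) = L*v
m = -114 (m = 3*(-38) = -114)
O(J) = 48 + 6*J**2 + 24*J (O(J) = 12 + 6*((J**2 + 4*J) + 6) = 12 + 6*(6 + J**2 + 4*J) = 12 + (36 + 6*J**2 + 24*J) = 48 + 6*J**2 + 24*J)
z(p, c) = 1/6 (z(p, c) = 1/(-114 + (48 + 6*2**2 + 24*2)) = 1/(-114 + (48 + 6*4 + 48)) = 1/(-114 + (48 + 24 + 48)) = 1/(-114 + 120) = 1/6)
sqrt(z(a(6, -18), 650) - 347417) = sqrt(1/6 - 347417) = sqrt(-2084501/6) = I*sqrt(12507006)/6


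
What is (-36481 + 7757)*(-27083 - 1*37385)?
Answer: 1851778832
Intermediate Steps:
(-36481 + 7757)*(-27083 - 1*37385) = -28724*(-27083 - 37385) = -28724*(-64468) = 1851778832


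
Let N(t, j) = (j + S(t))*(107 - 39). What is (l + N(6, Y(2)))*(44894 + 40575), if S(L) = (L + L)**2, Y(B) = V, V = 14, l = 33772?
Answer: 3804738004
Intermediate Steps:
Y(B) = 14
S(L) = 4*L**2 (S(L) = (2*L)**2 = 4*L**2)
N(t, j) = 68*j + 272*t**2 (N(t, j) = (j + 4*t**2)*(107 - 39) = (j + 4*t**2)*68 = 68*j + 272*t**2)
(l + N(6, Y(2)))*(44894 + 40575) = (33772 + (68*14 + 272*6**2))*(44894 + 40575) = (33772 + (952 + 272*36))*85469 = (33772 + (952 + 9792))*85469 = (33772 + 10744)*85469 = 44516*85469 = 3804738004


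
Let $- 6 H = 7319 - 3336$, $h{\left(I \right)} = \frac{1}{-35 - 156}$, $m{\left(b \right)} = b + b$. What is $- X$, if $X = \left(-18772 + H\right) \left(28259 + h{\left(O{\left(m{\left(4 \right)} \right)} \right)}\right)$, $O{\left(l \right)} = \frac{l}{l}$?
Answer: $\frac{104904288470}{191} \approx 5.4924 \cdot 10^{8}$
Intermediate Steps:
$m{\left(b \right)} = 2 b$
$O{\left(l \right)} = 1$
$h{\left(I \right)} = - \frac{1}{191}$ ($h{\left(I \right)} = \frac{1}{-191} = - \frac{1}{191}$)
$H = - \frac{3983}{6}$ ($H = - \frac{7319 - 3336}{6} = \left(- \frac{1}{6}\right) 3983 = - \frac{3983}{6} \approx -663.83$)
$X = - \frac{104904288470}{191}$ ($X = \left(-18772 - \frac{3983}{6}\right) \left(28259 - \frac{1}{191}\right) = \left(- \frac{116615}{6}\right) \frac{5397468}{191} = - \frac{104904288470}{191} \approx -5.4924 \cdot 10^{8}$)
$- X = \left(-1\right) \left(- \frac{104904288470}{191}\right) = \frac{104904288470}{191}$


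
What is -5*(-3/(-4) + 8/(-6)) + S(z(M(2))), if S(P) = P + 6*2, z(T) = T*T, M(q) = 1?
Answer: 191/12 ≈ 15.917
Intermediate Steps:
z(T) = T²
S(P) = 12 + P (S(P) = P + 12 = 12 + P)
-5*(-3/(-4) + 8/(-6)) + S(z(M(2))) = -5*(-3/(-4) + 8/(-6)) + (12 + 1²) = -5*(-3*(-¼) + 8*(-⅙)) + (12 + 1) = -5*(¾ - 4/3) + 13 = -5*(-7/12) + 13 = 35/12 + 13 = 191/12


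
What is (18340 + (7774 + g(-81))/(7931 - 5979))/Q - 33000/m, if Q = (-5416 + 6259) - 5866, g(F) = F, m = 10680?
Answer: -5883202597/872635744 ≈ -6.7419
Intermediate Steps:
Q = -5023 (Q = 843 - 5866 = -5023)
(18340 + (7774 + g(-81))/(7931 - 5979))/Q - 33000/m = (18340 + (7774 - 81)/(7931 - 5979))/(-5023) - 33000/10680 = (18340 + 7693/1952)*(-1/5023) - 33000*1/10680 = (18340 + 7693*(1/1952))*(-1/5023) - 275/89 = (18340 + 7693/1952)*(-1/5023) - 275/89 = (35807373/1952)*(-1/5023) - 275/89 = -35807373/9804896 - 275/89 = -5883202597/872635744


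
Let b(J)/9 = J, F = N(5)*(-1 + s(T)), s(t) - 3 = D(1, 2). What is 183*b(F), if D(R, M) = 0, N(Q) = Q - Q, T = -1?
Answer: 0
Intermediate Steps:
N(Q) = 0
s(t) = 3 (s(t) = 3 + 0 = 3)
F = 0 (F = 0*(-1 + 3) = 0*2 = 0)
b(J) = 9*J
183*b(F) = 183*(9*0) = 183*0 = 0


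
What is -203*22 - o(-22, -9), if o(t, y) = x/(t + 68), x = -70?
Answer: -102683/23 ≈ -4464.5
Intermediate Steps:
o(t, y) = -70/(68 + t) (o(t, y) = -70/(t + 68) = -70/(68 + t))
-203*22 - o(-22, -9) = -203*22 - (-70)/(68 - 22) = -4466 - (-70)/46 = -4466 - 1*(-35/23) = -4466 + 35/23 = -102683/23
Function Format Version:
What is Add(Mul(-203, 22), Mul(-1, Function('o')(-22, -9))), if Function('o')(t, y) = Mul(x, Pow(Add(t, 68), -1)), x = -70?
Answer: Rational(-102683, 23) ≈ -4464.5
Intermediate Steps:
Function('o')(t, y) = Mul(-70, Pow(Add(68, t), -1)) (Function('o')(t, y) = Mul(-70, Pow(Add(t, 68), -1)) = Mul(-70, Pow(Add(68, t), -1)))
Add(Mul(-203, 22), Mul(-1, Function('o')(-22, -9))) = Add(Mul(-203, 22), Mul(-1, Mul(-70, Pow(Add(68, -22), -1)))) = Add(-4466, Mul(-1, Mul(-70, Pow(46, -1)))) = Add(-4466, Mul(-1, Mul(-70, Rational(1, 46)))) = Add(-4466, Mul(-1, Rational(-35, 23))) = Add(-4466, Rational(35, 23)) = Rational(-102683, 23)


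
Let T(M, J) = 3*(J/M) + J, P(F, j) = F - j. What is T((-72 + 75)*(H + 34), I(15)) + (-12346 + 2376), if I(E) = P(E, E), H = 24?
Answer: -9970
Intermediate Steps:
I(E) = 0 (I(E) = E - E = 0)
T(M, J) = J + 3*J/M (T(M, J) = 3*J/M + J = J + 3*J/M)
T((-72 + 75)*(H + 34), I(15)) + (-12346 + 2376) = 0*(3 + (-72 + 75)*(24 + 34))/(((-72 + 75)*(24 + 34))) + (-12346 + 2376) = 0*(3 + 3*58)/((3*58)) - 9970 = 0*(3 + 174)/174 - 9970 = 0*(1/174)*177 - 9970 = 0 - 9970 = -9970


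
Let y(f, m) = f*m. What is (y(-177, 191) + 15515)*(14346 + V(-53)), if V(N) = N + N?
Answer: -260478080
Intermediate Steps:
V(N) = 2*N
(y(-177, 191) + 15515)*(14346 + V(-53)) = (-177*191 + 15515)*(14346 + 2*(-53)) = (-33807 + 15515)*(14346 - 106) = -18292*14240 = -260478080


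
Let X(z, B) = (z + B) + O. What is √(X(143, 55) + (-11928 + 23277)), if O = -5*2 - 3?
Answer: √11534 ≈ 107.40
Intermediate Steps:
O = -13 (O = -10 - 3 = -13)
X(z, B) = -13 + B + z (X(z, B) = (z + B) - 13 = (B + z) - 13 = -13 + B + z)
√(X(143, 55) + (-11928 + 23277)) = √((-13 + 55 + 143) + (-11928 + 23277)) = √(185 + 11349) = √11534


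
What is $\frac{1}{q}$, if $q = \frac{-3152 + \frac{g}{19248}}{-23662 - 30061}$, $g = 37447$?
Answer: $\frac{33356784}{1955879} \approx 17.055$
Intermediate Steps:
$q = \frac{1955879}{33356784}$ ($q = \frac{-3152 + \frac{37447}{19248}}{-23662 - 30061} = \frac{-3152 + 37447 \cdot \frac{1}{19248}}{-53723} = \left(-3152 + \frac{37447}{19248}\right) \left(- \frac{1}{53723}\right) = \left(- \frac{60632249}{19248}\right) \left(- \frac{1}{53723}\right) = \frac{1955879}{33356784} \approx 0.058635$)
$\frac{1}{q} = \frac{1}{\frac{1955879}{33356784}} = \frac{33356784}{1955879}$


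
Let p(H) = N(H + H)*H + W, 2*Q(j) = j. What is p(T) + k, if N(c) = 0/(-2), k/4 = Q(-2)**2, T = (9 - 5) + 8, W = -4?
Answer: 0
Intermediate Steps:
Q(j) = j/2
T = 12 (T = 4 + 8 = 12)
k = 4 (k = 4*((1/2)*(-2))**2 = 4*(-1)**2 = 4*1 = 4)
N(c) = 0 (N(c) = 0*(-1/2) = 0)
p(H) = -4 (p(H) = 0*H - 4 = 0 - 4 = -4)
p(T) + k = -4 + 4 = 0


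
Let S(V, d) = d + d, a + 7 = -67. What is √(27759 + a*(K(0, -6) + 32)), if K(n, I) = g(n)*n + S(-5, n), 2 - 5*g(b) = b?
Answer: √25391 ≈ 159.35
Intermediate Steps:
a = -74 (a = -7 - 67 = -74)
g(b) = ⅖ - b/5
S(V, d) = 2*d
K(n, I) = 2*n + n*(⅖ - n/5) (K(n, I) = (⅖ - n/5)*n + 2*n = n*(⅖ - n/5) + 2*n = 2*n + n*(⅖ - n/5))
√(27759 + a*(K(0, -6) + 32)) = √(27759 - 74*((⅕)*0*(12 - 1*0) + 32)) = √(27759 - 74*((⅕)*0*(12 + 0) + 32)) = √(27759 - 74*((⅕)*0*12 + 32)) = √(27759 - 74*(0 + 32)) = √(27759 - 74*32) = √(27759 - 2368) = √25391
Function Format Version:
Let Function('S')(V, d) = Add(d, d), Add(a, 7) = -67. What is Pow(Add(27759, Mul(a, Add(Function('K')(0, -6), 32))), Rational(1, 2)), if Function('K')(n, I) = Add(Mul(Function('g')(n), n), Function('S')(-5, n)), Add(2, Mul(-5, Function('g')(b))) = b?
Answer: Pow(25391, Rational(1, 2)) ≈ 159.35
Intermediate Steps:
a = -74 (a = Add(-7, -67) = -74)
Function('g')(b) = Add(Rational(2, 5), Mul(Rational(-1, 5), b))
Function('S')(V, d) = Mul(2, d)
Function('K')(n, I) = Add(Mul(2, n), Mul(n, Add(Rational(2, 5), Mul(Rational(-1, 5), n)))) (Function('K')(n, I) = Add(Mul(Add(Rational(2, 5), Mul(Rational(-1, 5), n)), n), Mul(2, n)) = Add(Mul(n, Add(Rational(2, 5), Mul(Rational(-1, 5), n))), Mul(2, n)) = Add(Mul(2, n), Mul(n, Add(Rational(2, 5), Mul(Rational(-1, 5), n)))))
Pow(Add(27759, Mul(a, Add(Function('K')(0, -6), 32))), Rational(1, 2)) = Pow(Add(27759, Mul(-74, Add(Mul(Rational(1, 5), 0, Add(12, Mul(-1, 0))), 32))), Rational(1, 2)) = Pow(Add(27759, Mul(-74, Add(Mul(Rational(1, 5), 0, Add(12, 0)), 32))), Rational(1, 2)) = Pow(Add(27759, Mul(-74, Add(Mul(Rational(1, 5), 0, 12), 32))), Rational(1, 2)) = Pow(Add(27759, Mul(-74, Add(0, 32))), Rational(1, 2)) = Pow(Add(27759, Mul(-74, 32)), Rational(1, 2)) = Pow(Add(27759, -2368), Rational(1, 2)) = Pow(25391, Rational(1, 2))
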